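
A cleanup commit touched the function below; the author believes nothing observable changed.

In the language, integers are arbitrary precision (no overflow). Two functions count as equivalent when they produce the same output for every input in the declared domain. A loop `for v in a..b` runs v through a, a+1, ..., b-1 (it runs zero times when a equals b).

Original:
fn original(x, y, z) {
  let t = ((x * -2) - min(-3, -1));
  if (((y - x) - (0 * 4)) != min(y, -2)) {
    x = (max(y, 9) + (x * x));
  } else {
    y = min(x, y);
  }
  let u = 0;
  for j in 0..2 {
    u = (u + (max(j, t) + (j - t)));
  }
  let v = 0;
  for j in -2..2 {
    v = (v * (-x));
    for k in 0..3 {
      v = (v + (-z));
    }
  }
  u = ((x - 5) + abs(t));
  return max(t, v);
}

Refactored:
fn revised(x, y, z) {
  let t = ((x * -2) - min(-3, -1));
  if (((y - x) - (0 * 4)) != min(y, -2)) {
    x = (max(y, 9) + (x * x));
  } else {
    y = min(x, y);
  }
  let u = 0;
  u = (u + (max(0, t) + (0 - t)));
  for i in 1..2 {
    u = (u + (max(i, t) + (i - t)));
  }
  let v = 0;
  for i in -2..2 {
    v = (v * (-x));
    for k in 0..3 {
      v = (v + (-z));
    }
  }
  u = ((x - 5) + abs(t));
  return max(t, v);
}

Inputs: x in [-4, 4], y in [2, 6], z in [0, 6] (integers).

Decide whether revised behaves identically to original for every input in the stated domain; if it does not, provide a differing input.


The two are interchangeable: constant usage differs, and min/max/abs usage differs, and statement counts differ, and loop structure differs, and local variable names differ, and arithmetic usage differs, and every declared input agrees.
Spot check at x=-1, y=5, z=1 — original: t=5, then (((y - x) - (0 * 4)) != min(y, -2)) is true, then x=10, then u=0, then (j=0), then u=0, then (j=1), then u=1, then v=0, then (j=-2), then v=0, then (k=0), then v=-1, then (k=1), then v=-2, then (k=2), then v=-3, then (j=-1), then v=30, then (k=0), then v=29, then (k=1), then v=28, then (k=2), then v=27, then (j=0), then v=-270, then (k=0), then v=-271, then (k=1), then v=-272, then (k=2), then v=-273, then (j=1), then v=2730, then (k=0), then v=2729, then (k=1), then v=2728, then (k=2), then v=2727, then u=10, then returns 2727. revised: t=5, then (((y - x) - (0 * 4)) != min(y, -2)) is true, then x=10, then u=0, then u=0, then (i=1), then u=1, then v=0, then (i=-2), then v=0, then (k=0), then v=-1, then (k=1), then v=-2, then (k=2), then v=-3, then (i=-1), then v=30, then (k=0), then v=29, then (k=1), then v=28, then (k=2), then v=27, then (i=0), then v=-270, then (k=0), then v=-271, then (k=1), then v=-272, then (k=2), then v=-273, then (i=1), then v=2730, then (k=0), then v=2729, then (k=1), then v=2728, then (k=2), then v=2727, then u=10, then returns 2727. Both give 2727.
Across all 315 domain points the two functions coincide.
verdict: equivalent


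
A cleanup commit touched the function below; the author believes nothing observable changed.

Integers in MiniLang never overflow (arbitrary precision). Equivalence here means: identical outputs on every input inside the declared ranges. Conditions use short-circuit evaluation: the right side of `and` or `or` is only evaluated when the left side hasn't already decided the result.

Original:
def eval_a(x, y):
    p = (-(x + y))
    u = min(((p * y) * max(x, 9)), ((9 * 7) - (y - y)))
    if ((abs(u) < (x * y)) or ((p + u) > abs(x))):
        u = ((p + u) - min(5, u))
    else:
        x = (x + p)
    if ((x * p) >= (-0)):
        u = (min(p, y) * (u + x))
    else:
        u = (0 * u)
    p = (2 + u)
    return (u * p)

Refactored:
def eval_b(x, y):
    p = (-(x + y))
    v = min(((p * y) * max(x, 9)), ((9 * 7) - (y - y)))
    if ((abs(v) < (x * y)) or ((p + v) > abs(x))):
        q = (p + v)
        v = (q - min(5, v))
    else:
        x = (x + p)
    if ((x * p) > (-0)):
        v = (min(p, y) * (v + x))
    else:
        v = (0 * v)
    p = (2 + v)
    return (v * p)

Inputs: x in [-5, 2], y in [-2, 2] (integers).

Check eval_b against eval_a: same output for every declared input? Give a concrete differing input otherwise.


These are not equivalent — on x=1, y=-1 the outputs split (-1 vs 0).
eval_a: p=0, then u=0, then ((abs(u) < (x * y)) or ((p + u) > abs(x))) is false, then x=1, then ((x * p) >= (-0)) is true, then u=-1, then p=1, then returns -1
eval_b: p=0, then v=0, then ((abs(v) < (x * y)) or ((p + v) > abs(x))) is false, then x=1, then ((x * p) > (-0)) is false, then v=0, then p=2, then returns 0
verdict: not equivalent; witness: x=1, y=-1


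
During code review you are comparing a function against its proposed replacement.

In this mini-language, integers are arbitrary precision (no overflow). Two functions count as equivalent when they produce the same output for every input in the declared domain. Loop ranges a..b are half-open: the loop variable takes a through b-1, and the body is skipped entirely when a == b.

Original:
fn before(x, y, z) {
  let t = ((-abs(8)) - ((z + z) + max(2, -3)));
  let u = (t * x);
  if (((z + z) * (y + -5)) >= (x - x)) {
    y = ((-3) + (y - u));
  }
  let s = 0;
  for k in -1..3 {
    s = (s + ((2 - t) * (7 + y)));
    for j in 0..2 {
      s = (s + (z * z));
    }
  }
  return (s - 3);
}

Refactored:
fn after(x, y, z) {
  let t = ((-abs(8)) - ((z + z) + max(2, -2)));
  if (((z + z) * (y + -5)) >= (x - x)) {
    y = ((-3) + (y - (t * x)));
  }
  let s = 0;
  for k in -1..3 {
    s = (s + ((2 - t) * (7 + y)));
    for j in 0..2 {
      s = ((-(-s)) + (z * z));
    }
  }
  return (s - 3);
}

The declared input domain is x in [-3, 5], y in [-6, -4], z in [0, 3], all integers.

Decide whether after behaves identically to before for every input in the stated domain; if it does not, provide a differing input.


The one real change (`-3` became `-2`) has no effect anywhere in the declared ranges; all 108 inputs agree.
verdict: equivalent


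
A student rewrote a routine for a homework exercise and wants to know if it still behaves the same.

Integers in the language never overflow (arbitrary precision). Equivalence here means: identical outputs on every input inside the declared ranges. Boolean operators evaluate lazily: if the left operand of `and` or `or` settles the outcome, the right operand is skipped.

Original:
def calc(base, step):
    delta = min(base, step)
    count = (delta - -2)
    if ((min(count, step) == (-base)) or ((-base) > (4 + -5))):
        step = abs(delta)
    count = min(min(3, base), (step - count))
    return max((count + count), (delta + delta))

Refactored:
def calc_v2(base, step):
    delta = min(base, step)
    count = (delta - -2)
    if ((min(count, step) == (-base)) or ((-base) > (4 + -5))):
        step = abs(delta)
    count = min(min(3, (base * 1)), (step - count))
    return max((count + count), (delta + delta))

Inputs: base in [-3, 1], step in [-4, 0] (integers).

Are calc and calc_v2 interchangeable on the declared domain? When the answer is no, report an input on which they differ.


This is a faithful refactor — constant usage differs; also arithmetic usage differs, but the computed results match everywhere.
As a probe, take base=-2, step=-1: calc runs delta becomes -2; next count becomes 0; next ((min(count, step) == (-base)) or ((-base) > (4 + -5))) evaluates to true; next step becomes 2; next count becomes -2; next final value -4; calc_v2 runs delta becomes -2; next count becomes 0; next ((min(count, step) == (-base)) or ((-base) > (4 + -5))) evaluates to true; next step becomes 2; next count becomes -2; next final value -4; both end at -4.
Checked all 25 inputs in the declared domain: the outputs agree on every one.
verdict: equivalent


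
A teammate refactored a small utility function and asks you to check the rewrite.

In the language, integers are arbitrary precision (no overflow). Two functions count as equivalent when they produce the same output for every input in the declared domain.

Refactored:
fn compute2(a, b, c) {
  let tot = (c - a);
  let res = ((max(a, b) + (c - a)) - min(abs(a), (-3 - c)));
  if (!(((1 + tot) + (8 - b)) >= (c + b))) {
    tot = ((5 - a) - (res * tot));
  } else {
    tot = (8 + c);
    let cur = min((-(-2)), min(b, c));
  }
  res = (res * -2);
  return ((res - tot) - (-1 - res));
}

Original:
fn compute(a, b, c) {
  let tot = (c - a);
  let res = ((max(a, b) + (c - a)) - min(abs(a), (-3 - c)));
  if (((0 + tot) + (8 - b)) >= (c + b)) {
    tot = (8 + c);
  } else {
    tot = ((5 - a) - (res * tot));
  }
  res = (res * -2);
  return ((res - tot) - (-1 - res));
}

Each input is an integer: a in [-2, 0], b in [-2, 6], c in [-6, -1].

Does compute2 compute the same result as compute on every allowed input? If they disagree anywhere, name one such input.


Run the pair on a=-1, b=5, c=-6.
compute: tot := -5 | res := -1 | (((0 + tot) + (8 - b)) >= (c + b)): false | tot := 1 | res := 2 | result 4
compute2: tot := -5 | res := -1 | (!(((1 + tot) + (8 - b)) >= (c + b))): false | tot := 2 | cur := -6 | res := 2 | result 3
4 against 3: the behavior changed.
verdict: not equivalent; witness: a=-1, b=5, c=-6


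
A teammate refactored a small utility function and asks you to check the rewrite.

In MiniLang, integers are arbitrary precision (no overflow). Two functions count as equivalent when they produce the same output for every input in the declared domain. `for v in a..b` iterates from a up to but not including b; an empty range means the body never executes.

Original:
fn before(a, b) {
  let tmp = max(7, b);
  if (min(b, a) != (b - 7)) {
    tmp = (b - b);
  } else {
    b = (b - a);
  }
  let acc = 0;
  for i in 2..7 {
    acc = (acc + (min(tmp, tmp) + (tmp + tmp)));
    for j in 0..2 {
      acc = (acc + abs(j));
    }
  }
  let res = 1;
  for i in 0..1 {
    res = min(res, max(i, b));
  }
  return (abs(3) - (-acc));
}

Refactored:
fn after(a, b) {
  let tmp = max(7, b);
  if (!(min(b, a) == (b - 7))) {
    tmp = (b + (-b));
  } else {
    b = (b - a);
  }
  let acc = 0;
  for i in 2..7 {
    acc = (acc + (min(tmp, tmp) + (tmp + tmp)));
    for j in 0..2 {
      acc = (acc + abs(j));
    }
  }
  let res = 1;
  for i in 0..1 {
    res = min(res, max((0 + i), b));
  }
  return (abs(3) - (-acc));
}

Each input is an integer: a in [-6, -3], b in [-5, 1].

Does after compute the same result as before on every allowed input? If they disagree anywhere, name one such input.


Comparing the listings, the differences include: constant usage differs; and comparison usage differs; and arithmetic usage differs; and boolean connective usage differs.
Tracing a=-5, b=-4: before: tmp = 7; (min(b, a) != (b - 7)) -> true; tmp = 0; acc = 0; [i=2]; acc = 0; [j=0]; acc = 0; [j=1]; acc = 1; [i=3]; acc = 1; [j=0]; acc = 1; [j=1]; acc = 2; [i=4]; acc = 2; [j=0]; acc = 2; [j=1]; acc = 3; [i=5]; acc = 3; [j=0]; acc = 3; [j=1]; acc = 4; [i=6]; acc = 4; [j=0]; acc = 4; [j=1]; acc = 5; res = 1; [i=0]; res = 0; return 8 | after: tmp = 7; (!(min(b, a) == (b - 7))) -> true; tmp = 0; acc = 0; [i=2]; acc = 0; [j=0]; acc = 0; [j=1]; acc = 1; [i=3]; acc = 1; [j=0]; acc = 1; [j=1]; acc = 2; [i=4]; acc = 2; [j=0]; acc = 2; [j=1]; acc = 3; [i=5]; acc = 3; [j=0]; acc = 3; [j=1]; acc = 4; [i=6]; acc = 4; [j=0]; acc = 4; [j=1]; acc = 5; res = 1; [i=0]; res = 0; return 8 — matching result 8.
Every one of the 28 inputs gives matching results.
verdict: equivalent


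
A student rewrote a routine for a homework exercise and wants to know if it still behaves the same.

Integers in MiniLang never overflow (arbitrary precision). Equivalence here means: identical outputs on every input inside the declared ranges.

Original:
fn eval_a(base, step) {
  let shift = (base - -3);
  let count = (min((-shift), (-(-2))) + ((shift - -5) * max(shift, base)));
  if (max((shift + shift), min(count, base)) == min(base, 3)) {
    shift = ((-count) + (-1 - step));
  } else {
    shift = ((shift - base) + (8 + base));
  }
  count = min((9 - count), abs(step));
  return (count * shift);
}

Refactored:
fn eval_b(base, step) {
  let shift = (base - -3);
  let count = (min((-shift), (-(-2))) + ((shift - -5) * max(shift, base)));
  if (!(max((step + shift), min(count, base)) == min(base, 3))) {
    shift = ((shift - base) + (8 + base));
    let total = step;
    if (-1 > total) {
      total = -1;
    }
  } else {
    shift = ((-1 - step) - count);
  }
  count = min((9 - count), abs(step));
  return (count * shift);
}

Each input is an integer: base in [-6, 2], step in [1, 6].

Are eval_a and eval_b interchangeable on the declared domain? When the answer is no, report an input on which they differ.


Input base=-6, step=1: 2 from eval_a versus 5 from eval_b.
verdict: not equivalent; witness: base=-6, step=1


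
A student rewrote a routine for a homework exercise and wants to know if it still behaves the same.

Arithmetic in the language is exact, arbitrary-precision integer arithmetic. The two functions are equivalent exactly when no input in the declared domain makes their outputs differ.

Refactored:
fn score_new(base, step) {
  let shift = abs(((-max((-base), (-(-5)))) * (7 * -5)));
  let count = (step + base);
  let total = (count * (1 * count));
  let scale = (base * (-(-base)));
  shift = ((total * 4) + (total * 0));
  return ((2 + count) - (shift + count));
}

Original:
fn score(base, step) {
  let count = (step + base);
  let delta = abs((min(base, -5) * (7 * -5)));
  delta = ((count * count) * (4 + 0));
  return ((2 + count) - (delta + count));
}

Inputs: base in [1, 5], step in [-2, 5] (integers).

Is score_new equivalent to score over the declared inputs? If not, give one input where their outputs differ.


Comparing the listings, the differences include: constant usage differs, and local variable names differ, and arithmetic usage differs, and statement counts differ, and min/max/abs usage differs.
Tracing base=1, step=1: score: count := 2 | delta := 175 | delta := 16 | result -14 | score_new: shift := 175 | count := 2 | total := 4 | scale := 1 | shift := 16 | result -14 — matching result -14.
Checked all 40 inputs in the declared domain: the outputs agree on every one.
verdict: equivalent


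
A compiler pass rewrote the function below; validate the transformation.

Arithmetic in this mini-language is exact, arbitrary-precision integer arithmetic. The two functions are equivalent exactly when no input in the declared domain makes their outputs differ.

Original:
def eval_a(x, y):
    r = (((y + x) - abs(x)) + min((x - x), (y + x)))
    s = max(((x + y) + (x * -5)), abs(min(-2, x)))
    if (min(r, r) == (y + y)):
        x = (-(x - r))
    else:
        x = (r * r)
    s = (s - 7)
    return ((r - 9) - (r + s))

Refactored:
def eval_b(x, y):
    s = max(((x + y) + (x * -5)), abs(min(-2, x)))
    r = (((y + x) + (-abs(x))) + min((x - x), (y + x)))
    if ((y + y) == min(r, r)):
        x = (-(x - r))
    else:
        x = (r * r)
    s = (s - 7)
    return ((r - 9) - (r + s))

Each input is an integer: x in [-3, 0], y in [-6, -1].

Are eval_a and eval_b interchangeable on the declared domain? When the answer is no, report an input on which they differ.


This is a faithful refactor — arithmetic usage differs, but the computed results match everywhere.
Tracing x=0, y=-1: eval_a: r becomes -2; next s becomes 2; next (min(r, r) == (y + y)) evaluates to true; next x becomes -2; next s becomes -5; next final value -4 | eval_b: s becomes 2; next r becomes -2; next ((y + y) == min(r, r)) evaluates to true; next x becomes -2; next s becomes -5; next final value -4 — matching result -4.
Checked all 24 inputs in the declared domain: the outputs agree on every one.
verdict: equivalent


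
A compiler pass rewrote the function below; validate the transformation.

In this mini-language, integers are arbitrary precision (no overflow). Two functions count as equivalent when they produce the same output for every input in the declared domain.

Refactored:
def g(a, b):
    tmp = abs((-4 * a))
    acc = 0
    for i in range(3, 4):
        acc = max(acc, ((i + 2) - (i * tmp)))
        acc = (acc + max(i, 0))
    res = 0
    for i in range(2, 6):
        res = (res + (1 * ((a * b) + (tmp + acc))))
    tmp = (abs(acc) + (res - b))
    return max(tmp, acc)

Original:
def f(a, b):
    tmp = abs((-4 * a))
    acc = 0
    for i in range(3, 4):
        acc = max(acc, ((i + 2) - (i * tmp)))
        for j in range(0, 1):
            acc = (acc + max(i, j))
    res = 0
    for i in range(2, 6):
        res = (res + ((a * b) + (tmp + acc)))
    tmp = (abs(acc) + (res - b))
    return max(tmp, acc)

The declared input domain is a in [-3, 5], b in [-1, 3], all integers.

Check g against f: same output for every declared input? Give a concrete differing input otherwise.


The two are interchangeable: loop structure differs; also statement counts differ; also arithmetic usage differs; also constant usage differs; also local variable names differ, and every declared input agrees.
As a probe, take a=-3, b=-1: f runs tmp = 12; acc = 0; [i=3]; acc = 0; [j=0]; acc = 3; res = 0; [i=2]; res = 18; [i=3]; res = 36; [i=4]; res = 54; [i=5]; res = 72; tmp = 76; return 76; g runs tmp = 12; acc = 0; [i=3]; acc = 0; acc = 3; res = 0; [i=2]; res = 18; [i=3]; res = 36; [i=4]; res = 54; [i=5]; res = 72; tmp = 76; return 76; both end at 76.
Sweeping the whole domain (45 inputs) finds no disagreement.
verdict: equivalent


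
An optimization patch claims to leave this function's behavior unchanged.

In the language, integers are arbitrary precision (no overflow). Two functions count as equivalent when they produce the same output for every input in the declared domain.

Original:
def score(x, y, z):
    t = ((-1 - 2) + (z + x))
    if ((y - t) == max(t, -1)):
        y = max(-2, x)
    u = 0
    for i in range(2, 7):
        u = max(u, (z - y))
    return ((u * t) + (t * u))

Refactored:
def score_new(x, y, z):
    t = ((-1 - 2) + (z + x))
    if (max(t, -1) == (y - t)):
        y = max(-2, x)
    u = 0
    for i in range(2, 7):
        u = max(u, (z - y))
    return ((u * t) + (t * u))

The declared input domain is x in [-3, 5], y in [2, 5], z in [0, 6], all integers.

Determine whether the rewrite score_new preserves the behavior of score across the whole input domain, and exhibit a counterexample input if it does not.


Changes here: same computation, different form; the full 252-point sweep finds no disagreement.
verdict: equivalent


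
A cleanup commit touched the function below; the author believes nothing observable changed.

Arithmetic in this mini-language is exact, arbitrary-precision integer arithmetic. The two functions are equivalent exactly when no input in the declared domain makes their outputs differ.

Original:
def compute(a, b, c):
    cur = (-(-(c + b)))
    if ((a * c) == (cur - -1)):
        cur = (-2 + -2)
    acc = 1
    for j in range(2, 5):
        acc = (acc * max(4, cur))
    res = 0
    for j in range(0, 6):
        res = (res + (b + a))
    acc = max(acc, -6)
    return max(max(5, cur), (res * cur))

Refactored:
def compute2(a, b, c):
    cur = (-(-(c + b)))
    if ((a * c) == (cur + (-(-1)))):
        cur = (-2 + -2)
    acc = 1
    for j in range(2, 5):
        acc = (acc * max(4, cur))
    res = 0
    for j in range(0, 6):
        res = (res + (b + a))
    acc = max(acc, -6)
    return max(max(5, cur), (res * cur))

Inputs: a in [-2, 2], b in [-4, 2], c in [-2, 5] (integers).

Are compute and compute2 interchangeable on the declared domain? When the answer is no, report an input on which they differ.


Behavior is preserved: although arithmetic usage differs, the outputs never diverge.
One worked example (a=0, b=-2, c=2) — compute: cur = 0; ((a * c) == (cur - -1)) -> false; acc = 1; [j=2]; acc = 4; [j=3]; acc = 16; [j=4]; acc = 64; res = 0; [j=0]; res = -2; [j=1]; res = -4; [j=2]; res = -6; [j=3]; res = -8; [j=4]; res = -10; [j=5]; res = -12; acc = 64; return 5; compute2: cur = 0; ((a * c) == (cur + (-(-1)))) -> false; acc = 1; [j=2]; acc = 4; [j=3]; acc = 16; [j=4]; acc = 64; res = 0; [j=0]; res = -2; [j=1]; res = -4; [j=2]; res = -6; [j=3]; res = -8; [j=4]; res = -10; [j=5]; res = -12; acc = 64; return 5; agreement on 5.
Checked all 280 inputs in the declared domain: the outputs agree on every one.
verdict: equivalent


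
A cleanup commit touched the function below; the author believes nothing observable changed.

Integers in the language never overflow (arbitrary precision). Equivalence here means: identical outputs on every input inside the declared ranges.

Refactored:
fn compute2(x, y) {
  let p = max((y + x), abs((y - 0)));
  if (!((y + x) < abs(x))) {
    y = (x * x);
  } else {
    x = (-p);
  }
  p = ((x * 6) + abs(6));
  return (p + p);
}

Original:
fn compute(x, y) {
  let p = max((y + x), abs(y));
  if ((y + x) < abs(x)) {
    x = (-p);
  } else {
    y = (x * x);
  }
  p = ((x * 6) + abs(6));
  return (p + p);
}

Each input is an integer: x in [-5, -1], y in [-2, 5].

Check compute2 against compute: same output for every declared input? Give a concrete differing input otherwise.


The two are interchangeable: arithmetic usage differs, boolean connective usage differs, constant usage differs, and every declared input agrees.
As a probe, take x=-2, y=4: compute runs p := 4 | ((y + x) < abs(x)): false | y := 4 | p := -6 | result -12; compute2 runs p := 4 | (!((y + x) < abs(x))): true | y := 4 | p := -6 | result -12; both end at -12.
An exhaustive pass over the 40 declared inputs shows identical outputs.
verdict: equivalent


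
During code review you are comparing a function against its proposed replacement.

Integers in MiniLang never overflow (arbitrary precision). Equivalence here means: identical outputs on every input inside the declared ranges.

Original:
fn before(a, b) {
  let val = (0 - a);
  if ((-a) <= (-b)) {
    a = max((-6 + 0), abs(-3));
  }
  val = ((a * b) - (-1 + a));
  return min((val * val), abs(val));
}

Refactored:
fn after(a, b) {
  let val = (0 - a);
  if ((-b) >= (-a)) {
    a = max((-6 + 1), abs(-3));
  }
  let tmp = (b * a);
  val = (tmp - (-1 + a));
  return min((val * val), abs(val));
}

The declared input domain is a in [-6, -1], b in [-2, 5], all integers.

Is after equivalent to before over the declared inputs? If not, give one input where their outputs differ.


Although `0` became `1`, no input in the stated domain can expose it; all 48 inputs agree.
verdict: equivalent


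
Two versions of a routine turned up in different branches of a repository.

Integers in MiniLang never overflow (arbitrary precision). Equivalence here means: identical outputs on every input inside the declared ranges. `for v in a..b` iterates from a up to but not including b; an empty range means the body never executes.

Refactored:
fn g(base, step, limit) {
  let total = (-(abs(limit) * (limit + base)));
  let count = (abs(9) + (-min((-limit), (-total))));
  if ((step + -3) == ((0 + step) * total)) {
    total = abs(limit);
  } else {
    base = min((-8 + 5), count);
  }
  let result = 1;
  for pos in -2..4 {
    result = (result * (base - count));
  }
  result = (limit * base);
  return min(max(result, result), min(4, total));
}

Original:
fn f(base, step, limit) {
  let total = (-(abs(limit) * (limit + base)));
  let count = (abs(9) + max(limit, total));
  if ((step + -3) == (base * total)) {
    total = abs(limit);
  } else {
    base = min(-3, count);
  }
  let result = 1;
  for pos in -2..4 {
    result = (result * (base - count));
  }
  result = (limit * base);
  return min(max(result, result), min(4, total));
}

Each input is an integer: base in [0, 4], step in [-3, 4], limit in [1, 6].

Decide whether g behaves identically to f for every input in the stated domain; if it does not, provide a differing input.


Try base=0, step=3, limit=1.
f: total becomes -1; next count becomes 10; next ((step + -3) == (base * total)) evaluates to true; next total becomes 1; next result becomes 1; next at pos=-2:; next result becomes -10; next at pos=-1:; next result becomes 100; next at pos=0:; next result becomes -1000; next at pos=1:; next result becomes 10000; next at pos=2:; next result becomes -100000; next at pos=3:; next result becomes 1000000; next result becomes 0; next final value 0
g: total becomes -1; next count becomes 10; next ((step + -3) == ((0 + step) * total)) evaluates to false; next base becomes -3; next result becomes 1; next at pos=-2:; next result becomes -13; next at pos=-1:; next result becomes 169; next at pos=0:; next result becomes -2197; next at pos=1:; next result becomes 28561; next at pos=2:; next result becomes -371293; next at pos=3:; next result becomes 4826809; next result becomes -3; next final value -3
0 != -3, so the rewrite changes behavior.
verdict: not equivalent; witness: base=0, step=3, limit=1


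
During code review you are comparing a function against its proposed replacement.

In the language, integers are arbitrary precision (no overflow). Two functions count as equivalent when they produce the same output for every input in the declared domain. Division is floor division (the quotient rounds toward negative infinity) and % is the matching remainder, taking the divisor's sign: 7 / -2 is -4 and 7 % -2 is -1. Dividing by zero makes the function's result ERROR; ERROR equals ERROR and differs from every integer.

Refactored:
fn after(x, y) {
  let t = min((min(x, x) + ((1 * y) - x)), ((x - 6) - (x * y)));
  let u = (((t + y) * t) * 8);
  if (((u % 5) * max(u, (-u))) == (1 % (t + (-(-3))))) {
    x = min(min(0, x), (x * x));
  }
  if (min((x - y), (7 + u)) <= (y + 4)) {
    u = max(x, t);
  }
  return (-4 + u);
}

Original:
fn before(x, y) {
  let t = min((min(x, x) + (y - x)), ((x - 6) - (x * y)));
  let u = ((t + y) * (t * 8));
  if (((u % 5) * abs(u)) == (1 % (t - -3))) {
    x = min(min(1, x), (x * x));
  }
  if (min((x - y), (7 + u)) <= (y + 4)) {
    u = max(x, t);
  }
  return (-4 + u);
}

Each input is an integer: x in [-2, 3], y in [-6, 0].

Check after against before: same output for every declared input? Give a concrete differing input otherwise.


These are not equivalent — on x=1, y=-1 the outputs split (-3 vs -4).
before: t = -4; u = 160; (((u % 5) * abs(u)) == (1 % (t - -3))) -> true; x = 1; (min((x - y), (7 + u)) <= (y + 4)) -> true; u = 1; return -3
after: t = -4; u = 160; (((u % 5) * max(u, (-u))) == (1 % (t + (-(-3))))) -> true; x = 0; (min((x - y), (7 + u)) <= (y + 4)) -> true; u = 0; return -4
verdict: not equivalent; witness: x=1, y=-1


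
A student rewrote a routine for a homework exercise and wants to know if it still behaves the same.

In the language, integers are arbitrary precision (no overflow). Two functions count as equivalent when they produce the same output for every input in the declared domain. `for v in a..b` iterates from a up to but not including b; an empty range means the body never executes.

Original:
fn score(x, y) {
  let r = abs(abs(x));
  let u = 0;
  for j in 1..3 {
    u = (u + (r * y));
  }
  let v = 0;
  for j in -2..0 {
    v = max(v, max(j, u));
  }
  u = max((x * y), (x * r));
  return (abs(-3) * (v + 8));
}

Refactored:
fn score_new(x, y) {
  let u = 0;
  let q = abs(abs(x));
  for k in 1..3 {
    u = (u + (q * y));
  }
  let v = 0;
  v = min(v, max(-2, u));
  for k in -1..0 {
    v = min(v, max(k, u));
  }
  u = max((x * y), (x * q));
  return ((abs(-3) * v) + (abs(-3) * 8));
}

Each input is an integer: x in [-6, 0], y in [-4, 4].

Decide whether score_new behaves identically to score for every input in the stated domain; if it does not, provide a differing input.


There is a counterexample at x=-6, y=-4: 24 on one side, 18 on the other.
score: r becomes 6; next u becomes 0; next at j=1:; next u becomes -24; next at j=2:; next u becomes -48; next v becomes 0; next at j=-2:; next v becomes 0; next at j=-1:; next v becomes 0; next u becomes 24; next final value 24
score_new: u becomes 0; next q becomes 6; next at k=1:; next u becomes -24; next at k=2:; next u becomes -48; next v becomes 0; next v becomes -2; next at k=-1:; next v becomes -2; next u becomes 24; next final value 18
verdict: not equivalent; witness: x=-6, y=-4


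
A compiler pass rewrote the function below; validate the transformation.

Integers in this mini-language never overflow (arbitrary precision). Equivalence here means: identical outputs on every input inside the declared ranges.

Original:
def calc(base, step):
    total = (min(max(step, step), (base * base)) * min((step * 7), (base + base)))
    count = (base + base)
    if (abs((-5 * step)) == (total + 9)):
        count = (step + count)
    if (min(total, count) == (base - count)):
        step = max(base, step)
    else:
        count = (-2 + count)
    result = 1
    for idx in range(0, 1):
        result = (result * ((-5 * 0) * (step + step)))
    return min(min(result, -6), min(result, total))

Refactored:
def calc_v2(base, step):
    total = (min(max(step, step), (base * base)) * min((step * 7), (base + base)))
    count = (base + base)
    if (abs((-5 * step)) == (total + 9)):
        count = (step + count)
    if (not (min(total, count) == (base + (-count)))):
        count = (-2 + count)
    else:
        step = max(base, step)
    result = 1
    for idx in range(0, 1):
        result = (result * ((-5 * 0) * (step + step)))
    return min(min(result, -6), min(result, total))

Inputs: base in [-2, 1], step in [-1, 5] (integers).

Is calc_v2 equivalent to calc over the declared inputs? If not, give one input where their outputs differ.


Reading the diff, among the changes: arithmetic usage differs; boolean connective usage differs.
As a probe, take base=-1, step=4: calc runs total := -2 | count := -2 | (abs((-5 * step)) == (total + 9)): false | (min(total, count) == (base - count)): false | count := -4 | result := 1 | iter idx=0: | result := 0 | result -6; calc_v2 runs total := -2 | count := -2 | (abs((-5 * step)) == (total + 9)): false | (not (min(total, count) == (base + (-count)))): true | count := -4 | result := 1 | iter idx=0: | result := 0 | result -6; both end at -6.
Across all 28 domain points the two functions coincide.
verdict: equivalent


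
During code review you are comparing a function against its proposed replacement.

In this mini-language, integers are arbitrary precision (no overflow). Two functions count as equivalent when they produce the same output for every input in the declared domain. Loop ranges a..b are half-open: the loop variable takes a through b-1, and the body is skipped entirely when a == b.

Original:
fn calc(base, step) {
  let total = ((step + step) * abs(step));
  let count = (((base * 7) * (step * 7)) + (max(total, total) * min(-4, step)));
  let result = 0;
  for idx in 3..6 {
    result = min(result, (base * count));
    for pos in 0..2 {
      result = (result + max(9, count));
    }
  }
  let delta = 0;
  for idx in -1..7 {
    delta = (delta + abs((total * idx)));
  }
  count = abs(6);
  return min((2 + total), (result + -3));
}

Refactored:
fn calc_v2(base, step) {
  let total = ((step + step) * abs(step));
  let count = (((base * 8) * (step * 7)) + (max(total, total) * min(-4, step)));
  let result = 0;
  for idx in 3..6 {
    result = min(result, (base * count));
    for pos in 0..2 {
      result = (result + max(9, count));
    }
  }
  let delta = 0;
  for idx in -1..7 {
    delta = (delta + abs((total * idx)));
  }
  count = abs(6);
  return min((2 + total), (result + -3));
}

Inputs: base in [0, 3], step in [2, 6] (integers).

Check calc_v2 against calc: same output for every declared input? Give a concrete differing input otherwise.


Consider the input base=1, step=6.
calc: total = 72; count = 6; result = 0; [idx=3]; result = 0; [pos=0]; result = 9; [pos=1]; result = 18; [idx=4]; result = 6; [pos=0]; result = 15; [pos=1]; result = 24; [idx=5]; result = 6; [pos=0]; result = 15; [pos=1]; result = 24; delta = 0; [idx=-1]; delta = 72; [idx=0]; delta = 72; [idx=1]; delta = 144; [idx=2]; delta = 288; [idx=3]; delta = 504; [idx=4]; delta = 792; [idx=5]; delta = 1152; [idx=6]; delta = 1584; count = 6; return 21
calc_v2: total = 72; count = 48; result = 0; [idx=3]; result = 0; [pos=0]; result = 48; [pos=1]; result = 96; [idx=4]; result = 48; [pos=0]; result = 96; [pos=1]; result = 144; [idx=5]; result = 48; [pos=0]; result = 96; [pos=1]; result = 144; delta = 0; [idx=-1]; delta = 72; [idx=0]; delta = 72; [idx=1]; delta = 144; [idx=2]; delta = 288; [idx=3]; delta = 504; [idx=4]; delta = 792; [idx=5]; delta = 1152; [idx=6]; delta = 1584; count = 6; return 74
21 vs 74 — the two versions disagree here.
verdict: not equivalent; witness: base=1, step=6


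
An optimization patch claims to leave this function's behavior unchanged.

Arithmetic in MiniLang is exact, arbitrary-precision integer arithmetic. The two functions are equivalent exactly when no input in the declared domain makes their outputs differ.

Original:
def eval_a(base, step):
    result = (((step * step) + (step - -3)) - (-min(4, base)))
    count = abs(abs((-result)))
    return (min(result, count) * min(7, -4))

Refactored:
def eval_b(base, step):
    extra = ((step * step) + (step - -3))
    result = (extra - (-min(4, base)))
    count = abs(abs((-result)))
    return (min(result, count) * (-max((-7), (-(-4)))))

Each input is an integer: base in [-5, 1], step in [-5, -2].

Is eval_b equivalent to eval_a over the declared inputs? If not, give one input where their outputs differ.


Equivalent — the differences include statement counts differ, min/max/abs usage differs, local variable names differ, yet no declared input distinguishes the two.
Tracing base=-1, step=-5: eval_a: result = 22; count = 22; return -88 | eval_b: extra = 23; result = 22; count = 22; return -88 — matching result -88.
Sweeping the whole domain (28 inputs) finds no disagreement.
verdict: equivalent


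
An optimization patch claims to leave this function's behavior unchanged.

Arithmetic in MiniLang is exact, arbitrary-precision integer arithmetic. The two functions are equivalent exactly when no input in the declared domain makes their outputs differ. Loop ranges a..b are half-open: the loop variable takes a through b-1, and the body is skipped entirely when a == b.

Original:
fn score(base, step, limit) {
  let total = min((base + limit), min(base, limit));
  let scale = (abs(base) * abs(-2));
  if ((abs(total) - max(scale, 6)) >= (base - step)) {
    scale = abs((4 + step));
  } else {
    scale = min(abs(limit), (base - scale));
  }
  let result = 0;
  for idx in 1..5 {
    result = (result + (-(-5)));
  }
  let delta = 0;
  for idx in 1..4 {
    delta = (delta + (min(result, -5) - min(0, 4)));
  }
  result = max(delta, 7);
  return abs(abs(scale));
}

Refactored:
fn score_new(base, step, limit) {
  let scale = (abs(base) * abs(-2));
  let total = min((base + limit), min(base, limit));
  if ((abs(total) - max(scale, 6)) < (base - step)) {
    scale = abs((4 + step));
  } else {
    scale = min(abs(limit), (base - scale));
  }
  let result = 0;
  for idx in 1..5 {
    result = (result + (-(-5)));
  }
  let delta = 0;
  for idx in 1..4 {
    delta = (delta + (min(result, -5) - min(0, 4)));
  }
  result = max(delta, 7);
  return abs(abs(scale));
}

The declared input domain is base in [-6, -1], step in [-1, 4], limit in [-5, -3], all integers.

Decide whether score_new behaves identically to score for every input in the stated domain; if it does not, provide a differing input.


These are not equivalent — on base=-6, step=-1, limit=-5 the outputs split (3 vs 18).
score: total becomes -11; next scale becomes 12; next ((abs(total) - max(scale, 6)) >= (base - step)) evaluates to true; next scale becomes 3; next result becomes 0; next at idx=1:; next result becomes 5; next at idx=2:; next result becomes 10; next at idx=3:; next result becomes 15; next at idx=4:; next result becomes 20; next delta becomes 0; next at idx=1:; next delta becomes -5; next at idx=2:; next delta becomes -10; next at idx=3:; next delta becomes -15; next result becomes 7; next final value 3
score_new: scale becomes 12; next total becomes -11; next ((abs(total) - max(scale, 6)) < (base - step)) evaluates to false; next scale becomes -18; next result becomes 0; next at idx=1:; next result becomes 5; next at idx=2:; next result becomes 10; next at idx=3:; next result becomes 15; next at idx=4:; next result becomes 20; next delta becomes 0; next at idx=1:; next delta becomes -5; next at idx=2:; next delta becomes -10; next at idx=3:; next delta becomes -15; next result becomes 7; next final value 18
verdict: not equivalent; witness: base=-6, step=-1, limit=-5


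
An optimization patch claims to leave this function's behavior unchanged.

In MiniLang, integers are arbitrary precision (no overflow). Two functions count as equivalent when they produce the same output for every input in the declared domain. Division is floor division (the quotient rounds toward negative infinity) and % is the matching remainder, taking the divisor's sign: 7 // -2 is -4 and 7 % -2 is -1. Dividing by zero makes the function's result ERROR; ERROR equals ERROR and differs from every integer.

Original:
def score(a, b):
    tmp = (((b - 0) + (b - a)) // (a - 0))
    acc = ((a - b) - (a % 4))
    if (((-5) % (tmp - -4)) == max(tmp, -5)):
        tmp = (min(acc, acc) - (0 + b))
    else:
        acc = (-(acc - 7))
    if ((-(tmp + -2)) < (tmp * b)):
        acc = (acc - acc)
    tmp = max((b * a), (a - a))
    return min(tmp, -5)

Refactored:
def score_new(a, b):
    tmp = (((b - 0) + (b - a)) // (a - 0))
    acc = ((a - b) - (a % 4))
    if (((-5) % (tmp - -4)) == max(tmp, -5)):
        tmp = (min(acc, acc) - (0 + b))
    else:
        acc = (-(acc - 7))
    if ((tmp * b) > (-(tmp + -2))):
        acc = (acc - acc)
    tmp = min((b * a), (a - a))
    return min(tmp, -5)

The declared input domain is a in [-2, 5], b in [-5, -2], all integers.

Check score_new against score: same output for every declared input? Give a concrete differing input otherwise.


Run the pair on a=2, b=-5.
score: tmp = -6; acc = 5; (((-5) % (tmp - -4)) == max(tmp, -5)) -> false; acc = 2; ((-(tmp + -2)) < (tmp * b)) -> true; acc = 0; tmp = 0; return -5
score_new: tmp = -6; acc = 5; (((-5) % (tmp - -4)) == max(tmp, -5)) -> false; acc = 2; ((tmp * b) > (-(tmp + -2))) -> true; acc = 0; tmp = -10; return -10
-5 against -10: the behavior changed.
verdict: not equivalent; witness: a=2, b=-5


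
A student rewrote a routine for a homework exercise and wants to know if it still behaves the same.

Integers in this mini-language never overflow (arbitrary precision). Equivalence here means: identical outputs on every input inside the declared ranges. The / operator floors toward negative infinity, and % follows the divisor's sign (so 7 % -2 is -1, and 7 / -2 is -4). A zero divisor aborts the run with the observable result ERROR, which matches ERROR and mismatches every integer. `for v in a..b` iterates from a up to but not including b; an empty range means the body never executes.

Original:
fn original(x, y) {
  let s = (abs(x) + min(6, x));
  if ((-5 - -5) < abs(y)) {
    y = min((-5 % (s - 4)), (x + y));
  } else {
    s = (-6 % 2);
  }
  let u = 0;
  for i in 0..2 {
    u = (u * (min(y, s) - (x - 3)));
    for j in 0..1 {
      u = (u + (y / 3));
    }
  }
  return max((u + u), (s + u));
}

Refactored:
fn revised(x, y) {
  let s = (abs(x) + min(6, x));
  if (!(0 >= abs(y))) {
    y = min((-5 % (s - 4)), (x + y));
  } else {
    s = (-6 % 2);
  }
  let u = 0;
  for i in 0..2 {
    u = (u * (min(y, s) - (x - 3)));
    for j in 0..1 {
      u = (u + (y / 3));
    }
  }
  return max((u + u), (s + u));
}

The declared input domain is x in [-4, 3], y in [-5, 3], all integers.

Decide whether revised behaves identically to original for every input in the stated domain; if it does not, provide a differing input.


The two are interchangeable: comparison usage differs; also constant usage differs; also boolean connective usage differs; also arithmetic usage differs, and every declared input agrees.
Tracing x=2, y=-4: original: s becomes 4; next ((-5 - -5) < abs(y)) evaluates to true; next hits division by zero so the output is ERROR | revised: s becomes 4; next (!(0 >= abs(y))) evaluates to true; next hits division by zero so the output is ERROR — matching result ERROR.
Sweeping the whole domain (72 inputs) finds no disagreement.
verdict: equivalent


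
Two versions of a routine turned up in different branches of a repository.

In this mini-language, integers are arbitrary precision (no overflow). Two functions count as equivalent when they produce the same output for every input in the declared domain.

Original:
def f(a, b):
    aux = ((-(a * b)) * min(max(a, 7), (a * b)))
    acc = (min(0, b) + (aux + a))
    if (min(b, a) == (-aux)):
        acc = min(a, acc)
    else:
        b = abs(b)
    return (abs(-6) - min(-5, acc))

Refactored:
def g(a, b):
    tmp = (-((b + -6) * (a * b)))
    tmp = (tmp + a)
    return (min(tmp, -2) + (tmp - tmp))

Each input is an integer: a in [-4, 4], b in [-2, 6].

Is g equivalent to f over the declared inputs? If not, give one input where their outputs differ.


The rewrite breaks on a=-4, b=-2, where the results are 68 and -2.
f: aux = -56; acc = -62; (min(b, a) == (-aux)) -> false; b = 2; return 68
g: tmp = 64; tmp = 60; return -2
verdict: not equivalent; witness: a=-4, b=-2
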